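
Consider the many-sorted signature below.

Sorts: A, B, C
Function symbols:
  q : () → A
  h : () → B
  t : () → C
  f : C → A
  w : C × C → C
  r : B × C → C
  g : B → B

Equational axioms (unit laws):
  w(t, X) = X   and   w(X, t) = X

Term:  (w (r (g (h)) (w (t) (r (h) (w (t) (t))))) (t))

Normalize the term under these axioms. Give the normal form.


1. (w (r (g (h)) (w (t) (r (h) (w (t) (t))))) (t))  →  (r (g (h)) (w (t) (r (h) (w (t) (t)))))
2. (r (g (h)) (w (t) (r (h) (w (t) (t)))))  →  (r (g (h)) (r (h) (w (t) (t))))
3. (r (g (h)) (r (h) (w (t) (t))))  →  (r (g (h)) (r (h) (t)))

normal form = (r (g (h)) (r (h) (t)))


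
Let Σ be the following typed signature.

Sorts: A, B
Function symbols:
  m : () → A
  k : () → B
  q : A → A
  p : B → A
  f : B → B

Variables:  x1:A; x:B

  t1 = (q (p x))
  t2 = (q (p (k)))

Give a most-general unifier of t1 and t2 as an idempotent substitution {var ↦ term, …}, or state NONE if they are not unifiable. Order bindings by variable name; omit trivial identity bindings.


{x ↦ (k)}


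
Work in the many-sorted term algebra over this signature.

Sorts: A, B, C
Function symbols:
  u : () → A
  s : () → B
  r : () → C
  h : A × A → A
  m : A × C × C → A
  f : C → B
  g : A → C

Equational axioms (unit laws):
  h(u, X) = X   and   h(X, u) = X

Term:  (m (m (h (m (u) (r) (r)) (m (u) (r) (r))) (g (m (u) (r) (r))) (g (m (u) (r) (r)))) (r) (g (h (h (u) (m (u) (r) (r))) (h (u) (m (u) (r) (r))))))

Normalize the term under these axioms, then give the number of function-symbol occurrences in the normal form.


1. (m (m (h (m (u) (r) (r)) (m (u) (r) (r))) (g (m (u) (r) (r))) (g (m (u) (r) (r)))) (r) (g (h (h (u) (m (u) (r) (r))) (h (u) (m (u) (r) (r))))))  →  (m (m (h (m (u) (r) (r)) (m (u) (r) (r))) (g (m (u) (r) (r))) (g (m (u) (r) (r)))) (r) (g (h (m (u) (r) (r)) (h (u) (m (u) (r) (r))))))
2. (m (m (h (m (u) (r) (r)) (m (u) (r) (r))) (g (m (u) (r) (r))) (g (m (u) (r) (r)))) (r) (g (h (m (u) (r) (r)) (h (u) (m (u) (r) (r))))))  →  (m (m (h (m (u) (r) (r)) (m (u) (r) (r))) (g (m (u) (r) (r))) (g (m (u) (r) (r)))) (r) (g (h (m (u) (r) (r)) (m (u) (r) (r)))))
normal form: (m (m (h (m (u) (r) (r)) (m (u) (r) (r))) (g (m (u) (r) (r))) (g (m (u) (r) (r)))) (r) (g (h (m (u) (r) (r)) (m (u) (r) (r)))))

size = 32


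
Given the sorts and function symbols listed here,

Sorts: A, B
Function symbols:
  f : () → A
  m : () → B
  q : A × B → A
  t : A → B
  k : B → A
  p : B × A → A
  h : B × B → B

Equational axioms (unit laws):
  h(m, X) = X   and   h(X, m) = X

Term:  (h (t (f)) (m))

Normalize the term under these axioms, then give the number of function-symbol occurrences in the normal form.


size = 2

1. (h (t (f)) (m))  →  (t (f))
normal form: (t (f))


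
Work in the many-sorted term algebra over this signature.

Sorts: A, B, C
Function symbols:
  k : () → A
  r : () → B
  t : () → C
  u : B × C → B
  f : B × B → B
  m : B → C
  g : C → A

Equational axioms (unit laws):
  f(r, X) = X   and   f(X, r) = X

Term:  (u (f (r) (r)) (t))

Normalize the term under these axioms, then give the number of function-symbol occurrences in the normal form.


1. (u (f (r) (r)) (t))  →  (u (r) (t))
normal form: (u (r) (t))

size = 3


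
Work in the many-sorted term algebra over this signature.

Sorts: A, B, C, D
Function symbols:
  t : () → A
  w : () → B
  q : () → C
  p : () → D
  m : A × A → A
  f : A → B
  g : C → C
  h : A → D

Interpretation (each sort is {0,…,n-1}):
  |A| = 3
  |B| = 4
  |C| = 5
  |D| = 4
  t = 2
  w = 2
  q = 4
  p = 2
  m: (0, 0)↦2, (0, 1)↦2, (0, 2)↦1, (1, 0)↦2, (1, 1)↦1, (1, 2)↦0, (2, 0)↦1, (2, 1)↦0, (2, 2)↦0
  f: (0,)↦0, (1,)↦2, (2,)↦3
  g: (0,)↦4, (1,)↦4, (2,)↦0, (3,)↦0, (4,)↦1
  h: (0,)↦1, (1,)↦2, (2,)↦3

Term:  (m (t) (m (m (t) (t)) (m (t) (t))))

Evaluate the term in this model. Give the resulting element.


value = 0

  t = 2
  t = 2
  t = 2
  (m (t) (t)) = m(2, 2) = 0
  t = 2
  t = 2
  (m (t) (t)) = m(2, 2) = 0
  (m (m (t) (t)) (m (t) (t))) = m(0, 0) = 2
  (m (t) (m (m (t) (t)) (m (t) (t)))) = m(2, 2) = 0


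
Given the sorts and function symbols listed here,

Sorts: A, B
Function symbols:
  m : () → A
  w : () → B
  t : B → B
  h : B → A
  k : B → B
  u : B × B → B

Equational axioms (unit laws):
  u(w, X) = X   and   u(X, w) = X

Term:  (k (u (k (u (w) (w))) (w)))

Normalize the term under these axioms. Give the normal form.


1. (k (u (k (u (w) (w))) (w)))  →  (k (k (u (w) (w))))
2. (k (k (u (w) (w))))  →  (k (k (w)))

normal form = (k (k (w)))


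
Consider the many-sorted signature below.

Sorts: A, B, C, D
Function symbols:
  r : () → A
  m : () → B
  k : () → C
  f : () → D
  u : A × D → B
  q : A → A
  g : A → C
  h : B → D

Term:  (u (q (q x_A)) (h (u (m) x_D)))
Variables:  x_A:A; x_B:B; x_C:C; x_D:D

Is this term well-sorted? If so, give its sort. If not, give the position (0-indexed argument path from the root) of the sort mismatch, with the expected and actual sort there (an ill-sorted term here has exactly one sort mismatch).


      x_A : A
    (q x_A) : A
  (q (q x_A)) : A
      (m) : B
      x_D : D
    (u (m) x_D) : ✗ arg 0 at [1, 0, 0] has sort B, expected A

ill-sorted at position [1, 0, 0]: expected A, got B


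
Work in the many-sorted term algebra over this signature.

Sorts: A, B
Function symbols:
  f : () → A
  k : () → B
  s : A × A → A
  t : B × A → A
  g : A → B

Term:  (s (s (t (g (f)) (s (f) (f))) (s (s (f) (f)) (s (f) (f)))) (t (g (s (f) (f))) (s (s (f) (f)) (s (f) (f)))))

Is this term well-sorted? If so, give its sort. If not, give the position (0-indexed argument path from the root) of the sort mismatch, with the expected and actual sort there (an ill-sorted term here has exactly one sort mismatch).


        (f) : A
      (g (f)) : B
        (f) : A
        (f) : A
      (s (f) (f)) : A
    (t (g (f)) (s (f) (f))) : A
        (f) : A
        (f) : A
      (s (f) (f)) : A
        (f) : A
        (f) : A
      (s (f) (f)) : A
    (s (s (f) (f)) (s (f) (f))) : A
  (s (t (g (f)) (s (f) (f))) (s (s (f) (f)) (s (f) (f)))) : A
        (f) : A
        (f) : A
      (s (f) (f)) : A
    (g (s (f) (f))) : B
        (f) : A
        (f) : A
      (s (f) (f)) : A
        (f) : A
        (f) : A
      (s (f) (f)) : A
    (s (s (f) (f)) (s (f) (f))) : A
  (t (g (s (f) (f))) (s (s (f) (f)) (s (f) (f)))) : A
(s (s (t (g (f)) (s (f) (f))) (s (s (f) (f)) (s (f) (f)))) (t (g (s (f) (f))) (s (s (f) (f)) (s (f) (f))))) : A

well-sorted; sort = A


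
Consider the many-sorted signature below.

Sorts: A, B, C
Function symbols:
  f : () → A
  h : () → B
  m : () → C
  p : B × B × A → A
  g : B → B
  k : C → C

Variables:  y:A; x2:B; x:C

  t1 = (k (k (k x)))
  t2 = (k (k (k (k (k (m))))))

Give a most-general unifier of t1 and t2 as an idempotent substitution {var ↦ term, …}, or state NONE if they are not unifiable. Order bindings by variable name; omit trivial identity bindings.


{x ↦ (k (k (m)))}


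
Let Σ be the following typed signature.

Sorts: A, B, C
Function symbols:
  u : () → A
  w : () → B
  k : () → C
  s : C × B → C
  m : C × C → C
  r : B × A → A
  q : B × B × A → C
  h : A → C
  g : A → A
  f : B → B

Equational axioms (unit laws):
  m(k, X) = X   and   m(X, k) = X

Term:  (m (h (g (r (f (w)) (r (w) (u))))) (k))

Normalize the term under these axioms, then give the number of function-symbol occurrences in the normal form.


1. (m (h (g (r (f (w)) (r (w) (u))))) (k))  →  (h (g (r (f (w)) (r (w) (u)))))
normal form: (h (g (r (f (w)) (r (w) (u)))))

size = 8


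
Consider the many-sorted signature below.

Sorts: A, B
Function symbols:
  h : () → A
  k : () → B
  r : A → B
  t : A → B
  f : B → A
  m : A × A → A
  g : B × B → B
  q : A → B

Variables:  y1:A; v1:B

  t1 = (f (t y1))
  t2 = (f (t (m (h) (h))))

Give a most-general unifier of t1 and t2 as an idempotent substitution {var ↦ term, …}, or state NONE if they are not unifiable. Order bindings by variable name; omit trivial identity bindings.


{y1 ↦ (m (h) (h))}


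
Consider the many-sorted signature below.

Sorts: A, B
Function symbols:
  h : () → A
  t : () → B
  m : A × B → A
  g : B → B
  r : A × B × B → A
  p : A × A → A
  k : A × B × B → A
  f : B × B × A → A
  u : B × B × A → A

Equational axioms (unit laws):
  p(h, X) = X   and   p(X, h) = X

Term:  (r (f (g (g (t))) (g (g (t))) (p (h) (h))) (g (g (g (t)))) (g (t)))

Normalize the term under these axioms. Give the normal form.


normal form = (r (f (g (g (t))) (g (g (t))) (h)) (g (g (g (t)))) (g (t)))

1. (r (f (g (g (t))) (g (g (t))) (p (h) (h))) (g (g (g (t)))) (g (t)))  →  (r (f (g (g (t))) (g (g (t))) (h)) (g (g (g (t)))) (g (t)))


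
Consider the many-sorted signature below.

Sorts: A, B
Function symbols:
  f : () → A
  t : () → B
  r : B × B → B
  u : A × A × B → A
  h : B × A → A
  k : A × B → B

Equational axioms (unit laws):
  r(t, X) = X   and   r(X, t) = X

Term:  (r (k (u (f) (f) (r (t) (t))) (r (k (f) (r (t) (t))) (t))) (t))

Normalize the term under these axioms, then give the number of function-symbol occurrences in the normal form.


size = 8

1. (r (k (u (f) (f) (r (t) (t))) (r (k (f) (r (t) (t))) (t))) (t))  →  (k (u (f) (f) (r (t) (t))) (r (k (f) (r (t) (t))) (t)))
2. (k (u (f) (f) (r (t) (t))) (r (k (f) (r (t) (t))) (t)))  →  (k (u (f) (f) (t)) (r (k (f) (r (t) (t))) (t)))
3. (k (u (f) (f) (t)) (r (k (f) (r (t) (t))) (t)))  →  (k (u (f) (f) (t)) (k (f) (r (t) (t))))
4. (k (u (f) (f) (t)) (k (f) (r (t) (t))))  →  (k (u (f) (f) (t)) (k (f) (t)))
normal form: (k (u (f) (f) (t)) (k (f) (t)))


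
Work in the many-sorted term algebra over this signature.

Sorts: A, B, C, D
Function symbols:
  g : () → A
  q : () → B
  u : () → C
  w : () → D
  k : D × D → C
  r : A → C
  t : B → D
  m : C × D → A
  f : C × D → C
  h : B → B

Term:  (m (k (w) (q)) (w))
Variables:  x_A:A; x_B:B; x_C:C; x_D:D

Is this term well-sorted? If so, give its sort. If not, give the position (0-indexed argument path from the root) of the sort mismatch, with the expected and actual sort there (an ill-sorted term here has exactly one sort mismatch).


    (w) : D
    (q) : B
  (k (w) (q)) : ✗ arg 1 at [0, 1] has sort B, expected D
  (w) : D

ill-sorted at position [0, 1]: expected D, got B


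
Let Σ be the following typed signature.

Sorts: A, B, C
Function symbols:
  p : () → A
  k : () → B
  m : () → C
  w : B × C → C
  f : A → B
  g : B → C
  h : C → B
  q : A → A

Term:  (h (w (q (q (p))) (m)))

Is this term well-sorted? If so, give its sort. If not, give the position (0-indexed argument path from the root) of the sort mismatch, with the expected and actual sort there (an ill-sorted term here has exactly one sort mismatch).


        (p) : A
      (q (p)) : A
    (q (q (p))) : A
    (m) : C
  (w (q (q (p))) (m)) : ✗ arg 0 at [0, 0] has sort A, expected B

ill-sorted at position [0, 0]: expected B, got A


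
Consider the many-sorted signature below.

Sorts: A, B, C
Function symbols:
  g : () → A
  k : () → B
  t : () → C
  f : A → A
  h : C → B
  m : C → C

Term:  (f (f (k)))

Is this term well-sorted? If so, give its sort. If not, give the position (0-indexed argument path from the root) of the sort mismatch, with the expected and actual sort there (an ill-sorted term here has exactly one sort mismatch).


    (k) : B
  (f (k)) : ✗ arg 0 at [0, 0] has sort B, expected A

ill-sorted at position [0, 0]: expected A, got B


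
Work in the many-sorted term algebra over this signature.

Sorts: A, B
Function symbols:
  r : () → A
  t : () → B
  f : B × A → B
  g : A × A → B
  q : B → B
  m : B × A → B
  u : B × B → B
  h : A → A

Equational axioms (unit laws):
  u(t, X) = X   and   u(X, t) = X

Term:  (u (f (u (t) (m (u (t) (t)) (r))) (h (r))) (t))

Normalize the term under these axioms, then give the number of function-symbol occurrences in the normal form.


size = 6

1. (u (f (u (t) (m (u (t) (t)) (r))) (h (r))) (t))  →  (f (u (t) (m (u (t) (t)) (r))) (h (r)))
2. (f (u (t) (m (u (t) (t)) (r))) (h (r)))  →  (f (m (u (t) (t)) (r)) (h (r)))
3. (f (m (u (t) (t)) (r)) (h (r)))  →  (f (m (t) (r)) (h (r)))
normal form: (f (m (t) (r)) (h (r)))


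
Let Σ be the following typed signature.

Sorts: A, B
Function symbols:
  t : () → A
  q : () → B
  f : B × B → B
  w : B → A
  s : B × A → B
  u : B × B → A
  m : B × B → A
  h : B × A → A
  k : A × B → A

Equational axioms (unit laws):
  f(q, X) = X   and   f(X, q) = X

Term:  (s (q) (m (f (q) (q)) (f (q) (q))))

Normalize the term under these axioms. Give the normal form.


normal form = (s (q) (m (q) (q)))

1. (s (q) (m (f (q) (q)) (f (q) (q))))  →  (s (q) (m (q) (f (q) (q))))
2. (s (q) (m (q) (f (q) (q))))  →  (s (q) (m (q) (q)))


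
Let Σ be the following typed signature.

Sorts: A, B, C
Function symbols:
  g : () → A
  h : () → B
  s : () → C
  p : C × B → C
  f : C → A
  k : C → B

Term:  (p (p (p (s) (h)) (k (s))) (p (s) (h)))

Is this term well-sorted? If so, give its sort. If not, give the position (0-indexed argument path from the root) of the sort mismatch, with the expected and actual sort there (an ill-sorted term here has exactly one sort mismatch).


      (s) : C
      (h) : B
    (p (s) (h)) : C
      (s) : C
    (k (s)) : B
  (p (p (s) (h)) (k (s))) : C
    (s) : C
    (h) : B
  (p (s) (h)) : C
(p (p (p (s) (h)) (k (s))) (p (s) (h))) : ✗ arg 1 at [1] has sort C, expected B

ill-sorted at position [1]: expected B, got C


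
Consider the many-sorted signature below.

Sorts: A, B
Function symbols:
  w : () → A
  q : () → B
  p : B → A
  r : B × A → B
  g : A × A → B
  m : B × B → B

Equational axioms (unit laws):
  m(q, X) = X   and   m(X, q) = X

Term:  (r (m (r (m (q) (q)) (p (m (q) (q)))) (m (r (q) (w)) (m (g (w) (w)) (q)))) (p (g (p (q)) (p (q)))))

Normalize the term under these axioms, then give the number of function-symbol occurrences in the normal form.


1. (r (m (r (m (q) (q)) (p (m (q) (q)))) (m (r (q) (w)) (m (g (w) (w)) (q)))) (p (g (p (q)) (p (q)))))  →  (r (m (r (q) (p (m (q) (q)))) (m (r (q) (w)) (m (g (w) (w)) (q)))) (p (g (p (q)) (p (q)))))
2. (r (m (r (q) (p (m (q) (q)))) (m (r (q) (w)) (m (g (w) (w)) (q)))) (p (g (p (q)) (p (q)))))  →  (r (m (r (q) (p (q))) (m (r (q) (w)) (m (g (w) (w)) (q)))) (p (g (p (q)) (p (q)))))
3. (r (m (r (q) (p (q))) (m (r (q) (w)) (m (g (w) (w)) (q)))) (p (g (p (q)) (p (q)))))  →  (r (m (r (q) (p (q))) (m (r (q) (w)) (g (w) (w)))) (p (g (p (q)) (p (q)))))
normal form: (r (m (r (q) (p (q))) (m (r (q) (w)) (g (w) (w)))) (p (g (p (q)) (p (q)))))

size = 19


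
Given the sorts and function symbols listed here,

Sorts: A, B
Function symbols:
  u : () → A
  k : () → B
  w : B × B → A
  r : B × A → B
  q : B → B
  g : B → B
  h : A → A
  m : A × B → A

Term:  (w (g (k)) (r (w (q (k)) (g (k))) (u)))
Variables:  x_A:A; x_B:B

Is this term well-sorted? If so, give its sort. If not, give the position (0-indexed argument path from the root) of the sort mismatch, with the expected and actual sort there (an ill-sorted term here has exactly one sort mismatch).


ill-sorted at position [1, 0]: expected B, got A

    (k) : B
  (g (k)) : B
        (k) : B
      (q (k)) : B
        (k) : B
      (g (k)) : B
    (w (q (k)) (g (k))) : A
    (u) : A
  (r (w (q (k)) (g (k))) (u)) : ✗ arg 0 at [1, 0] has sort A, expected B


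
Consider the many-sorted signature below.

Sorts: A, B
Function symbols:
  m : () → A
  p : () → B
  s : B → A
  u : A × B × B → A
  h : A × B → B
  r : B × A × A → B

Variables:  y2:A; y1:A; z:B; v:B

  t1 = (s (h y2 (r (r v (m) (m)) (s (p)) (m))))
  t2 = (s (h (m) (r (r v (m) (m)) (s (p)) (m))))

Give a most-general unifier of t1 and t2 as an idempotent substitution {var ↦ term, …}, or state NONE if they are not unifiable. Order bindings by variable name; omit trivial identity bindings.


{y2 ↦ (m)}


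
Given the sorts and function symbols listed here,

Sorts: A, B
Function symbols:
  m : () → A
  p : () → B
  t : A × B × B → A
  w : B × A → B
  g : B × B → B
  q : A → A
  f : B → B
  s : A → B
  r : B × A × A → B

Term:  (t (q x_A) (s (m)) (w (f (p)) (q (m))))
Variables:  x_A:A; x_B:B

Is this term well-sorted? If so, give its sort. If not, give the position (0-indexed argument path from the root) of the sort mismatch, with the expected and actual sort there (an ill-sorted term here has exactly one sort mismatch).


well-sorted; sort = A

    x_A : A
  (q x_A) : A
    (m) : A
  (s (m)) : B
      (p) : B
    (f (p)) : B
      (m) : A
    (q (m)) : A
  (w (f (p)) (q (m))) : B
(t (q x_A) (s (m)) (w (f (p)) (q (m)))) : A


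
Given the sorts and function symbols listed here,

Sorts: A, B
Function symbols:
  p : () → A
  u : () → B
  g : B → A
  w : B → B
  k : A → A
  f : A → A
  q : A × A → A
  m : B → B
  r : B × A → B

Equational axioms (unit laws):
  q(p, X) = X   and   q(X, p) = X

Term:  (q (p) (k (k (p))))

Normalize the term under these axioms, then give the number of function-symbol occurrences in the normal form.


size = 3

1. (q (p) (k (k (p))))  →  (k (k (p)))
normal form: (k (k (p)))


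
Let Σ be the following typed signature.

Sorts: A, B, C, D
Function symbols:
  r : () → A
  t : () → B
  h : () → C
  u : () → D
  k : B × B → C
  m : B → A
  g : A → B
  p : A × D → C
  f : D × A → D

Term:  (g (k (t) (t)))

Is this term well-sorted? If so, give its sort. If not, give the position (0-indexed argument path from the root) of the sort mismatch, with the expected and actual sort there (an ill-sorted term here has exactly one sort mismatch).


ill-sorted at position [0]: expected A, got C

    (t) : B
    (t) : B
  (k (t) (t)) : C
(g (k (t) (t))) : ✗ arg 0 at [0] has sort C, expected A


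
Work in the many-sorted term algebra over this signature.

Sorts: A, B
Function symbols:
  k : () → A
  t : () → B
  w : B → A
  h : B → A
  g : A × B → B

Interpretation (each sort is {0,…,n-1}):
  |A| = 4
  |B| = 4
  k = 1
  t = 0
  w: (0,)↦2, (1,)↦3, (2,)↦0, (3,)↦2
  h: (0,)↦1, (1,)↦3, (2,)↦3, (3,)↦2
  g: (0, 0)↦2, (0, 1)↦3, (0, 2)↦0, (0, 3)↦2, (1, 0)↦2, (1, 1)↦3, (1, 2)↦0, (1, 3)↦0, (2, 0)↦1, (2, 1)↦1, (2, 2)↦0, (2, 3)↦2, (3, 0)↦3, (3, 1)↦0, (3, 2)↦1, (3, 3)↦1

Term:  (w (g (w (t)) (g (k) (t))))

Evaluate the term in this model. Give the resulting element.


value = 2

  t = 0
  (w (t)) = w(0,) = 2
  k = 1
  t = 0
  (g (k) (t)) = g(1, 0) = 2
  (g (w (t)) (g (k) (t))) = g(2, 2) = 0
  (w (g (w (t)) (g (k) (t)))) = w(0,) = 2


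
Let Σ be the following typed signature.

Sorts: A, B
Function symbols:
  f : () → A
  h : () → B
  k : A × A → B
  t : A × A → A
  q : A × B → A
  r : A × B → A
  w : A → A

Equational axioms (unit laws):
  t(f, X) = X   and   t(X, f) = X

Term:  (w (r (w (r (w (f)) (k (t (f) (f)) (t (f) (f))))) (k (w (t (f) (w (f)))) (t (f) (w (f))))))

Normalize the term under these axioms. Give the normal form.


normal form = (w (r (w (r (w (f)) (k (f) (f)))) (k (w (w (f))) (w (f)))))

1. (w (r (w (r (w (f)) (k (t (f) (f)) (t (f) (f))))) (k (w (t (f) (w (f)))) (t (f) (w (f))))))  →  (w (r (w (r (w (f)) (k (f) (t (f) (f))))) (k (w (t (f) (w (f)))) (t (f) (w (f))))))
2. (w (r (w (r (w (f)) (k (f) (t (f) (f))))) (k (w (t (f) (w (f)))) (t (f) (w (f))))))  →  (w (r (w (r (w (f)) (k (f) (f)))) (k (w (t (f) (w (f)))) (t (f) (w (f))))))
3. (w (r (w (r (w (f)) (k (f) (f)))) (k (w (t (f) (w (f)))) (t (f) (w (f))))))  →  (w (r (w (r (w (f)) (k (f) (f)))) (k (w (w (f))) (t (f) (w (f))))))
4. (w (r (w (r (w (f)) (k (f) (f)))) (k (w (w (f))) (t (f) (w (f))))))  →  (w (r (w (r (w (f)) (k (f) (f)))) (k (w (w (f))) (w (f)))))


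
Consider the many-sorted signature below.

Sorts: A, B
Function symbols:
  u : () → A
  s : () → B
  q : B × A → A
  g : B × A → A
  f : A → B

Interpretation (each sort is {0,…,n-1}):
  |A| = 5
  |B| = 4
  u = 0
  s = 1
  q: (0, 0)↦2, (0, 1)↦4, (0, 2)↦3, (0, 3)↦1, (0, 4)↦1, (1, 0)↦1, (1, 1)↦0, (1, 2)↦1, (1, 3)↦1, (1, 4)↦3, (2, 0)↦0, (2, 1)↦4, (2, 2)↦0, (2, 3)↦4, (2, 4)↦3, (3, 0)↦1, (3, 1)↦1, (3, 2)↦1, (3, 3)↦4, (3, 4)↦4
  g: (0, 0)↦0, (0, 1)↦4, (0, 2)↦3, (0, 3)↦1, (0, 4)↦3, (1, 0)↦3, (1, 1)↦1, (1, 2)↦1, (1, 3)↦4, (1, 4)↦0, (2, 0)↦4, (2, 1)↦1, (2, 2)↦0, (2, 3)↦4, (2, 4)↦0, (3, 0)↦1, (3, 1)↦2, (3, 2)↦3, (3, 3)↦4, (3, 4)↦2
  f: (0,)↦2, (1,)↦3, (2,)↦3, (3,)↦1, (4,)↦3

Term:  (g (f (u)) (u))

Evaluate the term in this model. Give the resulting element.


value = 4

  u = 0
  (f (u)) = f(0,) = 2
  u = 0
  (g (f (u)) (u)) = g(2, 0) = 4


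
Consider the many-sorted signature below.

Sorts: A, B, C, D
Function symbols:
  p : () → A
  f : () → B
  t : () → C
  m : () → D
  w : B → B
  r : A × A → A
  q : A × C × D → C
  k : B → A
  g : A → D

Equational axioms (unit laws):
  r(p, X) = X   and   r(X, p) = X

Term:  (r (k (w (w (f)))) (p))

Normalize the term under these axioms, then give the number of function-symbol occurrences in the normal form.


size = 4

1. (r (k (w (w (f)))) (p))  →  (k (w (w (f))))
normal form: (k (w (w (f))))


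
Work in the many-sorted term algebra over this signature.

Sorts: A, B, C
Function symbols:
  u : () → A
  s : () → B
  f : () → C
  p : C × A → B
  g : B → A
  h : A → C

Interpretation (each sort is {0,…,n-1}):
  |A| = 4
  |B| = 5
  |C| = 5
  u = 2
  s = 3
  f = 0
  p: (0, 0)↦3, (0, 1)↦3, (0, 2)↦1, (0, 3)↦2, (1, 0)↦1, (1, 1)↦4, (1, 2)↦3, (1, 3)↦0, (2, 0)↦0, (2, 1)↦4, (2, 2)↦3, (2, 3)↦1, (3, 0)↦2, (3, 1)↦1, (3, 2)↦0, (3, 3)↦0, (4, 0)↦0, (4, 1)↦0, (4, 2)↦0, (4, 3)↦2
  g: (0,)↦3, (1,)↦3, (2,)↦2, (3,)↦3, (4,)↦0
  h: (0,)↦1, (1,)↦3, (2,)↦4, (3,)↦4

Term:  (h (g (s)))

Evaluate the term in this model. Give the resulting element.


  s = 3
  (g (s)) = g(3,) = 3
  (h (g (s))) = h(3,) = 4

value = 4


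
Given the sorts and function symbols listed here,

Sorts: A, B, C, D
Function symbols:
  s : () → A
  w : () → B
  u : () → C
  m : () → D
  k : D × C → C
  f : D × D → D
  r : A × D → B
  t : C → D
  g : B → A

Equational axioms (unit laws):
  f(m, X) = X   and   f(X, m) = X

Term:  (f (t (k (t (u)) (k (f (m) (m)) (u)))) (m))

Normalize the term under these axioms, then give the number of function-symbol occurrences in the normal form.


1. (f (t (k (t (u)) (k (f (m) (m)) (u)))) (m))  →  (t (k (t (u)) (k (f (m) (m)) (u))))
2. (t (k (t (u)) (k (f (m) (m)) (u))))  →  (t (k (t (u)) (k (m) (u))))
normal form: (t (k (t (u)) (k (m) (u))))

size = 7


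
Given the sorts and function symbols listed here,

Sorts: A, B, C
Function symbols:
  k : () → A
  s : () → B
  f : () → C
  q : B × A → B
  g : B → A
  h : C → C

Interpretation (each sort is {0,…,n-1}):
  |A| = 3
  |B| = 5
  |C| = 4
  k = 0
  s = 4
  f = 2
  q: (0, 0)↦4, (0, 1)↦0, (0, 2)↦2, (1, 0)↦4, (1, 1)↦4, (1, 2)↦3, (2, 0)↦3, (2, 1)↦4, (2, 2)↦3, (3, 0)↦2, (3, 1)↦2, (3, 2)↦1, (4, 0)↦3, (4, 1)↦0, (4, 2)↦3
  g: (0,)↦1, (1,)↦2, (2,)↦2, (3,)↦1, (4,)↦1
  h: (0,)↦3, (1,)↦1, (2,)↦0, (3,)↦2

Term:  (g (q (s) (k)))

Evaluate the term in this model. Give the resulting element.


value = 1

  s = 4
  k = 0
  (q (s) (k)) = q(4, 0) = 3
  (g (q (s) (k))) = g(3,) = 1


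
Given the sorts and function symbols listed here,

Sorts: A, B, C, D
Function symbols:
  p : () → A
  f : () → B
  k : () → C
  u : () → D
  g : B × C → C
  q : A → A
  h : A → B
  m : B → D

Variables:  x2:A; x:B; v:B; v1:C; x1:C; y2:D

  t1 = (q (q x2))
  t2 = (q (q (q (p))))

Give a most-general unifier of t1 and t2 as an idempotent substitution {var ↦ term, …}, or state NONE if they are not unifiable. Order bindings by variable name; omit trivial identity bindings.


{x2 ↦ (q (p))}


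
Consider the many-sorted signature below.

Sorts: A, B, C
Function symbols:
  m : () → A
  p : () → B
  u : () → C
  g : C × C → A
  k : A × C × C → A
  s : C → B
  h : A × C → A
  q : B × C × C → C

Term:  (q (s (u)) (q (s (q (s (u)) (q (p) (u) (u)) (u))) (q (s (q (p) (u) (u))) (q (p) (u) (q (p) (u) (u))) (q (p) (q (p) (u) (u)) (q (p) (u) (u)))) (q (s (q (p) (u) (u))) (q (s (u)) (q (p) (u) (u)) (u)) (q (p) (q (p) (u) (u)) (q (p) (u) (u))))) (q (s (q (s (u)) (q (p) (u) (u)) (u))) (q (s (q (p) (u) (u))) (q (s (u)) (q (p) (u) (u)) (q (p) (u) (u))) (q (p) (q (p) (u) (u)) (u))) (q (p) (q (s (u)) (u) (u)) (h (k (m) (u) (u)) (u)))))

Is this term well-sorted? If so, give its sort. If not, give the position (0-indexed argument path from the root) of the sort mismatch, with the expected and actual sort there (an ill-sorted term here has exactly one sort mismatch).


ill-sorted at position [2, 2, 2]: expected C, got A

    (u) : C
  (s (u)) : B
          (u) : C
        (s (u)) : B
          (p) : B
          (u) : C
          (u) : C
        (q (p) (u) (u)) : C
        (u) : C
      (q (s (u)) (q (p) (u) (u)) (u)) : C
    (s (q (s (u)) (q (p) (u) (u)) (u))) : B
          (p) : B
          (u) : C
          (u) : C
        (q (p) (u) (u)) : C
      (s (q (p) (u) (u))) : B
        (p) : B
        (u) : C
          (p) : B
          (u) : C
          (u) : C
        (q (p) (u) (u)) : C
      (q (p) (u) (q (p) (u) (u))) : C
        (p) : B
          (p) : B
          (u) : C
          (u) : C
        (q (p) (u) (u)) : C
          (p) : B
          (u) : C
          (u) : C
        (q (p) (u) (u)) : C
      (q (p) (q (p) (u) (u)) (q (p) (u) (u))) : C
    (q (s (q (p) (u) (u))) (q (p) (u) (q (p) (u) (u))) (q (p) (q (p) (u) (u)) (q (p) (u) (u)))) : C
          (p) : B
          (u) : C
          (u) : C
        (q (p) (u) (u)) : C
      (s (q (p) (u) (u))) : B
          (u) : C
        (s (u)) : B
          (p) : B
          (u) : C
          (u) : C
        (q (p) (u) (u)) : C
        (u) : C
      (q (s (u)) (q (p) (u) (u)) (u)) : C
        (p) : B
          (p) : B
          (u) : C
          (u) : C
        (q (p) (u) (u)) : C
          (p) : B
          (u) : C
          (u) : C
        (q (p) (u) (u)) : C
      (q (p) (q (p) (u) (u)) (q (p) (u) (u))) : C
    (q (s (q (p) (u) (u))) (q (s (u)) (q (p) (u) (u)) (u)) (q (p) (q (p) (u) (u)) (q (p) (u) (u)))) : C
  (q (s (q (s (u)) (q (p) (u) (u)) (u))) (q (s (q (p) (u) (u))) (q (p) (u) (q (p) (u) (u))) (q (p) (q (p) (u) (u)) (q (p) (u) (u)))) (q (s (q (p) (u) (u))) (q (s (u)) (q (p) (u) (u)) (u)) (q (p) (q (p) (u) (u)) (q (p) (u) (u))))) : C
          (u) : C
        (s (u)) : B
          (p) : B
          (u) : C
          (u) : C
        (q (p) (u) (u)) : C
        (u) : C
      (q (s (u)) (q (p) (u) (u)) (u)) : C
    (s (q (s (u)) (q (p) (u) (u)) (u))) : B
          (p) : B
          (u) : C
          (u) : C
        (q (p) (u) (u)) : C
      (s (q (p) (u) (u))) : B
          (u) : C
        (s (u)) : B
          (p) : B
          (u) : C
          (u) : C
        (q (p) (u) (u)) : C
          (p) : B
          (u) : C
          (u) : C
        (q (p) (u) (u)) : C
      (q (s (u)) (q (p) (u) (u)) (q (p) (u) (u))) : C
        (p) : B
          (p) : B
          (u) : C
          (u) : C
        (q (p) (u) (u)) : C
        (u) : C
      (q (p) (q (p) (u) (u)) (u)) : C
    (q (s (q (p) (u) (u))) (q (s (u)) (q (p) (u) (u)) (q (p) (u) (u))) (q (p) (q (p) (u) (u)) (u))) : C
      (p) : B
          (u) : C
        (s (u)) : B
        (u) : C
        (u) : C
      (q (s (u)) (u) (u)) : C
          (m) : A
          (u) : C
          (u) : C
        (k (m) (u) (u)) : A
        (u) : C
      (h (k (m) (u) (u)) (u)) : A
    (q (p) (q (s (u)) (u) (u)) (h (k (m) (u) (u)) (u))) : ✗ arg 2 at [2, 2, 2] has sort A, expected C


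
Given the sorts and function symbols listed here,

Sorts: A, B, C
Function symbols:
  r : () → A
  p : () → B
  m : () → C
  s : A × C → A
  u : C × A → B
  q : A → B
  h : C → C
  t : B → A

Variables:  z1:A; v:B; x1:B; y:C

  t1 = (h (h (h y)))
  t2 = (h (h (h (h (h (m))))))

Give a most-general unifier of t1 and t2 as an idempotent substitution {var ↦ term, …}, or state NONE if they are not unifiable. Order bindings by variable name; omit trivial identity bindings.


{y ↦ (h (h (m)))}


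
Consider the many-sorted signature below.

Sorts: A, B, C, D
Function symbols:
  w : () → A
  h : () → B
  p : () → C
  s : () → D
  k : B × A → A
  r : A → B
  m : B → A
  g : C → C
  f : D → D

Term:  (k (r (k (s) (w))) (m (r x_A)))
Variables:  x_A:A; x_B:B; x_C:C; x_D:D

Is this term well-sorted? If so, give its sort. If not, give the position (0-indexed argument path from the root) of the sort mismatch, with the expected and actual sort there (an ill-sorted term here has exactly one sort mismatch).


ill-sorted at position [0, 0, 0]: expected B, got D

      (s) : D
      (w) : A
    (k (s) (w)) : ✗ arg 0 at [0, 0, 0] has sort D, expected B
      x_A : A
    (r x_A) : B
  (m (r x_A)) : A


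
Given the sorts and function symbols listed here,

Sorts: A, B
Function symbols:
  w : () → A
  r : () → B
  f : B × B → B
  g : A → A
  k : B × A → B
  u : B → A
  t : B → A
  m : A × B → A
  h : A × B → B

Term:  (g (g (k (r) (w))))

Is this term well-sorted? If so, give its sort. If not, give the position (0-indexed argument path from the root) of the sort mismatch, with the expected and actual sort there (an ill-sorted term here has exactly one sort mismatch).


ill-sorted at position [0, 0]: expected A, got B

      (r) : B
      (w) : A
    (k (r) (w)) : B
  (g (k (r) (w))) : ✗ arg 0 at [0, 0] has sort B, expected A


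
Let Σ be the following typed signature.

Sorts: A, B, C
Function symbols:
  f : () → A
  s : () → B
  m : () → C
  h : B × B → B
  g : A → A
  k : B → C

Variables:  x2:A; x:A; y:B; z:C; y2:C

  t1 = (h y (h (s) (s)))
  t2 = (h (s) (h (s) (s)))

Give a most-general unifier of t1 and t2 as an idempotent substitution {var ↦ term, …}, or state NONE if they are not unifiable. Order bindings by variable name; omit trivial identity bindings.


{y ↦ (s)}


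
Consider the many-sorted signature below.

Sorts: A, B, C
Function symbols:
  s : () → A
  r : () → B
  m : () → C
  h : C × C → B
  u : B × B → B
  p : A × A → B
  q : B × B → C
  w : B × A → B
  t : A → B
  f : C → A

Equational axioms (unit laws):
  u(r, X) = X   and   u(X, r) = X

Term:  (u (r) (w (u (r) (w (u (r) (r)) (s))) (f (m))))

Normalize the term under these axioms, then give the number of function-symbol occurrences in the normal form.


size = 6

1. (u (r) (w (u (r) (w (u (r) (r)) (s))) (f (m))))  →  (w (u (r) (w (u (r) (r)) (s))) (f (m)))
2. (w (u (r) (w (u (r) (r)) (s))) (f (m)))  →  (w (w (u (r) (r)) (s)) (f (m)))
3. (w (w (u (r) (r)) (s)) (f (m)))  →  (w (w (r) (s)) (f (m)))
normal form: (w (w (r) (s)) (f (m)))


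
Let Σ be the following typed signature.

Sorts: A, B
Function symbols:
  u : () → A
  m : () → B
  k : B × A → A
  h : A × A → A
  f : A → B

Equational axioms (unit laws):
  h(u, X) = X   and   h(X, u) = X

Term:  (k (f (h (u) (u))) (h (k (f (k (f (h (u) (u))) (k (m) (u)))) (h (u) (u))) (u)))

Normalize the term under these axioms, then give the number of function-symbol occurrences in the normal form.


1. (k (f (h (u) (u))) (h (k (f (k (f (h (u) (u))) (k (m) (u)))) (h (u) (u))) (u)))  →  (k (f (u)) (h (k (f (k (f (h (u) (u))) (k (m) (u)))) (h (u) (u))) (u)))
2. (k (f (u)) (h (k (f (k (f (h (u) (u))) (k (m) (u)))) (h (u) (u))) (u)))  →  (k (f (u)) (k (f (k (f (h (u) (u))) (k (m) (u)))) (h (u) (u))))
3. (k (f (u)) (k (f (k (f (h (u) (u))) (k (m) (u)))) (h (u) (u))))  →  (k (f (u)) (k (f (k (f (u)) (k (m) (u)))) (h (u) (u))))
4. (k (f (u)) (k (f (k (f (u)) (k (m) (u)))) (h (u) (u))))  →  (k (f (u)) (k (f (k (f (u)) (k (m) (u)))) (u)))
normal form: (k (f (u)) (k (f (k (f (u)) (k (m) (u)))) (u)))

size = 12


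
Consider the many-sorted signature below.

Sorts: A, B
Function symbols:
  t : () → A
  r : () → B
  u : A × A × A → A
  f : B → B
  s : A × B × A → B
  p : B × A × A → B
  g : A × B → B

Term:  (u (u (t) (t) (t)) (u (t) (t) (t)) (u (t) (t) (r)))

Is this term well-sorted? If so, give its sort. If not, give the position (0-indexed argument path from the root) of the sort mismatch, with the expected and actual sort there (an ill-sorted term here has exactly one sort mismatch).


    (t) : A
    (t) : A
    (t) : A
  (u (t) (t) (t)) : A
    (t) : A
    (t) : A
    (t) : A
  (u (t) (t) (t)) : A
    (t) : A
    (t) : A
    (r) : B
  (u (t) (t) (r)) : ✗ arg 2 at [2, 2] has sort B, expected A

ill-sorted at position [2, 2]: expected A, got B


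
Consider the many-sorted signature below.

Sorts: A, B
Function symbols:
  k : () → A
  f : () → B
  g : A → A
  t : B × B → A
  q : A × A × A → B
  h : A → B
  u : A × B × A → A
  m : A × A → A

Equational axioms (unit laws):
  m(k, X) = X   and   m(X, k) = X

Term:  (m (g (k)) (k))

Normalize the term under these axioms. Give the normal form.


normal form = (g (k))

1. (m (g (k)) (k))  →  (g (k))


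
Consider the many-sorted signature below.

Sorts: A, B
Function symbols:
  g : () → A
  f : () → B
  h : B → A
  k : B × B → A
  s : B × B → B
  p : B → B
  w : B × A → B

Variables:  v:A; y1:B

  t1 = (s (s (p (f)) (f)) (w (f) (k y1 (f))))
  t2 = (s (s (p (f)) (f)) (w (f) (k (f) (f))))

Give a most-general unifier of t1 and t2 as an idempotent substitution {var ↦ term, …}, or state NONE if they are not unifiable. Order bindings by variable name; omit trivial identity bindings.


{y1 ↦ (f)}


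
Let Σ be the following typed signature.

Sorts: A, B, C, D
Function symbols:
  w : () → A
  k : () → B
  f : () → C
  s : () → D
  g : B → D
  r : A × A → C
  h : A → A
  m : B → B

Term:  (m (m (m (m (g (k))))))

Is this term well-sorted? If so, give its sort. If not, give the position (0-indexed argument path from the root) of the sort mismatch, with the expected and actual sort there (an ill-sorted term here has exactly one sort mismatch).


          (k) : B
        (g (k)) : D
      (m (g (k))) : ✗ arg 0 at [0, 0, 0, 0] has sort D, expected B

ill-sorted at position [0, 0, 0, 0]: expected B, got D


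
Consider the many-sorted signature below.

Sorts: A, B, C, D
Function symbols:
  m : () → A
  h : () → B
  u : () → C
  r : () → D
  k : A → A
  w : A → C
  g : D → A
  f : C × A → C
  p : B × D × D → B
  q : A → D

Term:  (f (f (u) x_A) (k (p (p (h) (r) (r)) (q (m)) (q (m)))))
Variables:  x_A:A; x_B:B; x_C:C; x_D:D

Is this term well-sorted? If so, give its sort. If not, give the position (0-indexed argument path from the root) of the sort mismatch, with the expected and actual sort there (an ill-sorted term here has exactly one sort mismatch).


    (u) : C
    x_A : A
  (f (u) x_A) : C
        (h) : B
        (r) : D
        (r) : D
      (p (h) (r) (r)) : B
        (m) : A
      (q (m)) : D
        (m) : A
      (q (m)) : D
    (p (p (h) (r) (r)) (q (m)) (q (m))) : B
  (k (p (p (h) (r) (r)) (q (m)) (q (m)))) : ✗ arg 0 at [1, 0] has sort B, expected A

ill-sorted at position [1, 0]: expected A, got B


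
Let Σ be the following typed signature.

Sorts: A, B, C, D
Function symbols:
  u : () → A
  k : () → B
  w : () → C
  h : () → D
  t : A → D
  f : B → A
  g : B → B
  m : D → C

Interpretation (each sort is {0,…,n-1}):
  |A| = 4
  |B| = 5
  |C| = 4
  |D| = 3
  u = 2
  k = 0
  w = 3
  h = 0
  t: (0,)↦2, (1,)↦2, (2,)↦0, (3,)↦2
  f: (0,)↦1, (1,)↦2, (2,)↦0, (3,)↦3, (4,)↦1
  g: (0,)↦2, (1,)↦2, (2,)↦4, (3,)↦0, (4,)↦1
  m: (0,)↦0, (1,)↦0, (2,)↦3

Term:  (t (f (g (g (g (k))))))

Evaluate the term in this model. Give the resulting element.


value = 0

  k = 0
  (g (k)) = g(0,) = 2
  (g (g (k))) = g(2,) = 4
  (g (g (g (k)))) = g(4,) = 1
  (f (g (g (g (k))))) = f(1,) = 2
  (t (f (g (g (g (k)))))) = t(2,) = 0


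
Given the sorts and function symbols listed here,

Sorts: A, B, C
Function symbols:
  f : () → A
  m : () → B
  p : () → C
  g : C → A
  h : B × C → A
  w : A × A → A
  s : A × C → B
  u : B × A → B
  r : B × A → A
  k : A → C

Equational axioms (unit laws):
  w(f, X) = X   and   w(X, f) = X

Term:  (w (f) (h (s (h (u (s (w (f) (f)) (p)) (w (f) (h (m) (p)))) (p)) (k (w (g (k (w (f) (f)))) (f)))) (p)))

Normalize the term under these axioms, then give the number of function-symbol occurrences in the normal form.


1. (w (f) (h (s (h (u (s (w (f) (f)) (p)) (w (f) (h (m) (p)))) (p)) (k (w (g (k (w (f) (f)))) (f)))) (p)))  →  (h (s (h (u (s (w (f) (f)) (p)) (w (f) (h (m) (p)))) (p)) (k (w (g (k (w (f) (f)))) (f)))) (p))
2. (h (s (h (u (s (w (f) (f)) (p)) (w (f) (h (m) (p)))) (p)) (k (w (g (k (w (f) (f)))) (f)))) (p))  →  (h (s (h (u (s (f) (p)) (w (f) (h (m) (p)))) (p)) (k (w (g (k (w (f) (f)))) (f)))) (p))
3. (h (s (h (u (s (f) (p)) (w (f) (h (m) (p)))) (p)) (k (w (g (k (w (f) (f)))) (f)))) (p))  →  (h (s (h (u (s (f) (p)) (h (m) (p))) (p)) (k (w (g (k (w (f) (f)))) (f)))) (p))
4. (h (s (h (u (s (f) (p)) (h (m) (p))) (p)) (k (w (g (k (w (f) (f)))) (f)))) (p))  →  (h (s (h (u (s (f) (p)) (h (m) (p))) (p)) (k (g (k (w (f) (f)))))) (p))
5. (h (s (h (u (s (f) (p)) (h (m) (p))) (p)) (k (g (k (w (f) (f)))))) (p))  →  (h (s (h (u (s (f) (p)) (h (m) (p))) (p)) (k (g (k (f))))) (p))
normal form: (h (s (h (u (s (f) (p)) (h (m) (p))) (p)) (k (g (k (f))))) (p))

size = 16


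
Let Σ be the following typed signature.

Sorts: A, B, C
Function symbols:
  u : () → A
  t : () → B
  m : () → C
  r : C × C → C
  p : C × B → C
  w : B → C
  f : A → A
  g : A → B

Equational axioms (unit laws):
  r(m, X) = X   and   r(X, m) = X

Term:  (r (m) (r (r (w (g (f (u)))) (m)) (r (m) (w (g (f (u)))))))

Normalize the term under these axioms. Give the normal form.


normal form = (r (w (g (f (u)))) (w (g (f (u)))))

1. (r (m) (r (r (w (g (f (u)))) (m)) (r (m) (w (g (f (u)))))))  →  (r (r (w (g (f (u)))) (m)) (r (m) (w (g (f (u))))))
2. (r (r (w (g (f (u)))) (m)) (r (m) (w (g (f (u))))))  →  (r (w (g (f (u)))) (r (m) (w (g (f (u))))))
3. (r (w (g (f (u)))) (r (m) (w (g (f (u))))))  →  (r (w (g (f (u)))) (w (g (f (u)))))


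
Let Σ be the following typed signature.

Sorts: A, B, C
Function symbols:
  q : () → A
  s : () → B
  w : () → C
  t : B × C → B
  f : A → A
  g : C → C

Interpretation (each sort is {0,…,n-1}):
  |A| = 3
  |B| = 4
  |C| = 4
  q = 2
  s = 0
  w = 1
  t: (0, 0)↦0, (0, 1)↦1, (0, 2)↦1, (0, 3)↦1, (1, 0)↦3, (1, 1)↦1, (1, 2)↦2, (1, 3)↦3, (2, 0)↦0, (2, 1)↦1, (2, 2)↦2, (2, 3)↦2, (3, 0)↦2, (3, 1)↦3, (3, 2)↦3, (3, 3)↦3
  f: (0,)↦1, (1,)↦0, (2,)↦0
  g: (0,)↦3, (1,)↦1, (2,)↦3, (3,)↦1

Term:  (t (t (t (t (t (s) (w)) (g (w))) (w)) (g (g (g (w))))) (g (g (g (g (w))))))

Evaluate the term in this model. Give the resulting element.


value = 1

  s = 0
  w = 1
  (t (s) (w)) = t(0, 1) = 1
  w = 1
  (g (w)) = g(1,) = 1
  (t (t (s) (w)) (g (w))) = t(1, 1) = 1
  w = 1
  (t (t (t (s) (w)) (g (w))) (w)) = t(1, 1) = 1
  w = 1
  (g (w)) = g(1,) = 1
  (g (g (w))) = g(1,) = 1
  (g (g (g (w)))) = g(1,) = 1
  (t (t (t (t (s) (w)) (g (w))) (w)) (g (g (g (w))))) = t(1, 1) = 1
  w = 1
  (g (w)) = g(1,) = 1
  (g (g (w))) = g(1,) = 1
  (g (g (g (w)))) = g(1,) = 1
  (g (g (g (g (w))))) = g(1,) = 1
  (t (t (t (t (t (s) (w)) (g (w))) (w)) (g (g (g (w))))) (g (g (g (g (w)))))) = t(1, 1) = 1


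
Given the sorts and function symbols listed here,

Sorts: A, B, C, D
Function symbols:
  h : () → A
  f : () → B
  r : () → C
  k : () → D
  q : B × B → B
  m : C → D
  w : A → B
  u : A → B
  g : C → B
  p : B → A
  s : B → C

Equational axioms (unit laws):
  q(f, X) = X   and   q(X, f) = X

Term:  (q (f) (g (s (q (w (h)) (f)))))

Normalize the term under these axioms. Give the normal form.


1. (q (f) (g (s (q (w (h)) (f)))))  →  (g (s (q (w (h)) (f))))
2. (g (s (q (w (h)) (f))))  →  (g (s (w (h))))

normal form = (g (s (w (h))))
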